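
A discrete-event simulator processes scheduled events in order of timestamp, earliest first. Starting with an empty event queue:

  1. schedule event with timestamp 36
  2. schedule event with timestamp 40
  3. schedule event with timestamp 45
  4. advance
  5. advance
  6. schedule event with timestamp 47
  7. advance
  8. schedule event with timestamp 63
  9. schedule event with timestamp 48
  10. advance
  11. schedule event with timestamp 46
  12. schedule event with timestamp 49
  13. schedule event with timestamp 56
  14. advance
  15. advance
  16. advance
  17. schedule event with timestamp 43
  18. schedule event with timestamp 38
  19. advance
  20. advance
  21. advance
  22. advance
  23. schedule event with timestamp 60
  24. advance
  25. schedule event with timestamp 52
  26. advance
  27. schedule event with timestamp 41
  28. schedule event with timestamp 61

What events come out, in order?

insert 36 → {36}
insert 40 → {36, 40}
insert 45 → {36, 40, 45}
advance → 36; now {40, 45}
advance → 40; now {45}
insert 47 → {45, 47}
advance → 45; now {47}
insert 63 → {47, 63}
insert 48 → {47, 48, 63}
advance → 47; now {48, 63}
insert 46 → {46, 48, 63}
insert 49 → {46, 48, 49, 63}
insert 56 → {46, 48, 49, 56, 63}
advance → 46; now {48, 49, 56, 63}
advance → 48; now {49, 56, 63}
advance → 49; now {56, 63}
insert 43 → {43, 56, 63}
insert 38 → {38, 43, 56, 63}
advance → 38; now {43, 56, 63}
advance → 43; now {56, 63}
advance → 56; now {63}
advance → 63; now {}
insert 60 → {60}
advance → 60; now {}
insert 52 → {52}
advance → 52; now {}
insert 41 → {41}
insert 61 → {41, 61}

[36, 40, 45, 47, 46, 48, 49, 38, 43, 56, 63, 60, 52]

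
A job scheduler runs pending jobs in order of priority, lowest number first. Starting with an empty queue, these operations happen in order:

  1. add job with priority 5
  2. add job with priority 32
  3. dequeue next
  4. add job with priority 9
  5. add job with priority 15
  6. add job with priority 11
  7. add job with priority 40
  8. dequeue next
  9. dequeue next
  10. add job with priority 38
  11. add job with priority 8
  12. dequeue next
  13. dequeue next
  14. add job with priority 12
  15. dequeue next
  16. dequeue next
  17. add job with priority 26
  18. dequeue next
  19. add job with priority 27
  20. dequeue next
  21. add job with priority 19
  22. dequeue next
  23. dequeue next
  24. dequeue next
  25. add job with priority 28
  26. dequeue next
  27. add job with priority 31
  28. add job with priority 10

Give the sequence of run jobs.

5, 9, 11, 8, 15, 12, 32, 26, 27, 19, 38, 40, 28

insert 5 → {5}
insert 32 → {5, 32}
dequeue next → 5; now {32}
insert 9 → {9, 32}
insert 15 → {9, 15, 32}
insert 11 → {9, 11, 15, 32}
insert 40 → {9, 11, 15, 32, 40}
dequeue next → 9; now {11, 15, 32, 40}
dequeue next → 11; now {15, 32, 40}
insert 38 → {15, 32, 38, 40}
insert 8 → {8, 15, 32, 38, 40}
dequeue next → 8; now {15, 32, 38, 40}
dequeue next → 15; now {32, 38, 40}
insert 12 → {12, 32, 38, 40}
dequeue next → 12; now {32, 38, 40}
dequeue next → 32; now {38, 40}
insert 26 → {26, 38, 40}
dequeue next → 26; now {38, 40}
insert 27 → {27, 38, 40}
dequeue next → 27; now {38, 40}
insert 19 → {19, 38, 40}
dequeue next → 19; now {38, 40}
dequeue next → 38; now {40}
dequeue next → 40; now {}
insert 28 → {28}
dequeue next → 28; now {}
insert 31 → {31}
insert 10 → {10, 31}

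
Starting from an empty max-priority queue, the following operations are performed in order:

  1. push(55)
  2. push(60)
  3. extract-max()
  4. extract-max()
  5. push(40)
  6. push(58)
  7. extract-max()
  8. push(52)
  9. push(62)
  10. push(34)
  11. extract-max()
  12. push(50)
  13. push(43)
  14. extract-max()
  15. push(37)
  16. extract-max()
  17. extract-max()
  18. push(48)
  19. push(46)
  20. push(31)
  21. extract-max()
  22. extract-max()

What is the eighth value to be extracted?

48

insert 55 → {55}
insert 60 → {60, 55}
extract-max → 60; now {55}
extract-max → 55; now {}
insert 40 → {40}
insert 58 → {58, 40}
extract-max → 58; now {40}
insert 52 → {52, 40}
insert 62 → {62, 52, 40}
insert 34 → {62, 52, 40, 34}
extract-max → 62; now {52, 40, 34}
insert 50 → {52, 50, 40, 34}
insert 43 → {52, 50, 43, 40, 34}
extract-max → 52; now {50, 43, 40, 34}
insert 37 → {50, 43, 40, 37, 34}
extract-max → 50; now {43, 40, 37, 34}
extract-max → 43; now {40, 37, 34}
insert 48 → {48, 40, 37, 34}
insert 46 → {48, 46, 40, 37, 34}
insert 31 → {48, 46, 40, 37, 34, 31}
extract-max → 48; now {46, 40, 37, 34, 31}
extract-max → 46; now {40, 37, 34, 31}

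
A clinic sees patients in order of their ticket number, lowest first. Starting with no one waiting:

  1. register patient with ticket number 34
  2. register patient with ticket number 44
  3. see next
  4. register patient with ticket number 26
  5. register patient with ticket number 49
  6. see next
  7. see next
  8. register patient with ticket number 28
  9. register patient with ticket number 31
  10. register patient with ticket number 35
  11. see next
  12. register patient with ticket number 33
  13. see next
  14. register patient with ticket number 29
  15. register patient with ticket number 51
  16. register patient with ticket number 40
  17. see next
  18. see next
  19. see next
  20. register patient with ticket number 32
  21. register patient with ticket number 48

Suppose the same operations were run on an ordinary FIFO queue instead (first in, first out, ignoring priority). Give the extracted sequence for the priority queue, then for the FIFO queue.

insert 34 → {34}
insert 44 → {34, 44}
see next → 34; now {44}
insert 26 → {26, 44}
insert 49 → {26, 44, 49}
see next → 26; now {44, 49}
see next → 44; now {49}
insert 28 → {28, 49}
insert 31 → {28, 31, 49}
insert 35 → {28, 31, 35, 49}
see next → 28; now {31, 35, 49}
insert 33 → {31, 33, 35, 49}
see next → 31; now {33, 35, 49}
insert 29 → {29, 33, 35, 49}
insert 51 → {29, 33, 35, 49, 51}
insert 40 → {29, 33, 35, 40, 49, 51}
see next → 29; now {33, 35, 40, 49, 51}
see next → 33; now {35, 40, 49, 51}
see next → 35; now {40, 49, 51}
insert 32 → {32, 40, 49, 51}
insert 48 → {32, 40, 48, 49, 51}

priority queue: 34 → 26 → 44 → 28 → 31 → 29 → 33 → 35; FIFO queue: 34 → 44 → 26 → 49 → 28 → 31 → 35 → 33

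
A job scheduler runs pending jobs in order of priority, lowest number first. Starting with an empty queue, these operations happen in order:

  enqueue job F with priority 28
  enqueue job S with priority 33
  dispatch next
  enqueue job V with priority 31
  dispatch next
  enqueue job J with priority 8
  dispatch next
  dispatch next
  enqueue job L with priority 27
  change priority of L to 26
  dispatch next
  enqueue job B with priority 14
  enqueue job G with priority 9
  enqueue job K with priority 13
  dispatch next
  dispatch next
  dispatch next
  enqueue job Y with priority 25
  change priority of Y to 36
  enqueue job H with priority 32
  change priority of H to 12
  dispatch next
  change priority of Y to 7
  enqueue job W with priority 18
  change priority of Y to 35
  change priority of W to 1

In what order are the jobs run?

[F, V, J, S, L, G, K, B, H]

add F (priority 28) → {F:28}
add S (priority 33) → {F:28, S:33}
dispatch next → F; now {S:33}
add V (priority 31) → {V:31, S:33}
dispatch next → V; now {S:33}
add J (priority 8) → {J:8, S:33}
dispatch next → J; now {S:33}
dispatch next → S; now {}
add L (priority 27) → {L:27}
update L to priority 26 → {L:26}
dispatch next → L; now {}
add B (priority 14) → {B:14}
add G (priority 9) → {G:9, B:14}
add K (priority 13) → {G:9, K:13, B:14}
dispatch next → G; now {K:13, B:14}
dispatch next → K; now {B:14}
dispatch next → B; now {}
add Y (priority 25) → {Y:25}
update Y to priority 36 → {Y:36}
add H (priority 32) → {H:32, Y:36}
update H to priority 12 → {H:12, Y:36}
dispatch next → H; now {Y:36}
update Y to priority 7 → {Y:7}
add W (priority 18) → {Y:7, W:18}
update Y to priority 35 → {W:18, Y:35}
update W to priority 1 → {W:1, Y:35}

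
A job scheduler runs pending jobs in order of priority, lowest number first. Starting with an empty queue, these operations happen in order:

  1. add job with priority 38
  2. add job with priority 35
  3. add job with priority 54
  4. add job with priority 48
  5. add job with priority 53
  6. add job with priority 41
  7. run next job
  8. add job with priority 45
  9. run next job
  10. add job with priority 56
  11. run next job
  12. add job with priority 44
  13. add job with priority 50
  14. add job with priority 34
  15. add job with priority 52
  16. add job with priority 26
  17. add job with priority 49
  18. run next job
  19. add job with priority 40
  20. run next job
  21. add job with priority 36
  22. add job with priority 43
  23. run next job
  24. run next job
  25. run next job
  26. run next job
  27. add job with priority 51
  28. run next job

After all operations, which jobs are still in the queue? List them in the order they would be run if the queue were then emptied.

insert 38 → {38}
insert 35 → {35, 38}
insert 54 → {35, 38, 54}
insert 48 → {35, 38, 48, 54}
insert 53 → {35, 38, 48, 53, 54}
insert 41 → {35, 38, 41, 48, 53, 54}
run next job → 35; now {38, 41, 48, 53, 54}
insert 45 → {38, 41, 45, 48, 53, 54}
run next job → 38; now {41, 45, 48, 53, 54}
insert 56 → {41, 45, 48, 53, 54, 56}
run next job → 41; now {45, 48, 53, 54, 56}
insert 44 → {44, 45, 48, 53, 54, 56}
insert 50 → {44, 45, 48, 50, 53, 54, 56}
insert 34 → {34, 44, 45, 48, 50, 53, 54, 56}
insert 52 → {34, 44, 45, 48, 50, 52, 53, 54, 56}
insert 26 → {26, 34, 44, 45, 48, 50, 52, 53, 54, 56}
insert 49 → {26, 34, 44, 45, 48, 49, 50, 52, 53, 54, 56}
run next job → 26; now {34, 44, 45, 48, 49, 50, 52, 53, 54, 56}
insert 40 → {34, 40, 44, 45, 48, 49, 50, 52, 53, 54, 56}
run next job → 34; now {40, 44, 45, 48, 49, 50, 52, 53, 54, 56}
insert 36 → {36, 40, 44, 45, 48, 49, 50, 52, 53, 54, 56}
insert 43 → {36, 40, 43, 44, 45, 48, 49, 50, 52, 53, 54, 56}
run next job → 36; now {40, 43, 44, 45, 48, 49, 50, 52, 53, 54, 56}
run next job → 40; now {43, 44, 45, 48, 49, 50, 52, 53, 54, 56}
run next job → 43; now {44, 45, 48, 49, 50, 52, 53, 54, 56}
run next job → 44; now {45, 48, 49, 50, 52, 53, 54, 56}
insert 51 → {45, 48, 49, 50, 51, 52, 53, 54, 56}
run next job → 45; now {48, 49, 50, 51, 52, 53, 54, 56}

48 → 49 → 50 → 51 → 52 → 53 → 54 → 56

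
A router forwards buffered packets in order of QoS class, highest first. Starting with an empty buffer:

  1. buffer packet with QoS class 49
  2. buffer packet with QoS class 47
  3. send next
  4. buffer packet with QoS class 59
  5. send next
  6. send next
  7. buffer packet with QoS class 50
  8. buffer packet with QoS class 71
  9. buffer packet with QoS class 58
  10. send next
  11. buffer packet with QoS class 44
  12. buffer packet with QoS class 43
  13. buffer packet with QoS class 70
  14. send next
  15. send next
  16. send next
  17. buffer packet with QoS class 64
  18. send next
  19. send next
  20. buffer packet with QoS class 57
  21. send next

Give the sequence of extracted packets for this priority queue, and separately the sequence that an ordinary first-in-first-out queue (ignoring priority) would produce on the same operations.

insert 49 → {49}
insert 47 → {49, 47}
send next → 49; now {47}
insert 59 → {59, 47}
send next → 59; now {47}
send next → 47; now {}
insert 50 → {50}
insert 71 → {71, 50}
insert 58 → {71, 58, 50}
send next → 71; now {58, 50}
insert 44 → {58, 50, 44}
insert 43 → {58, 50, 44, 43}
insert 70 → {70, 58, 50, 44, 43}
send next → 70; now {58, 50, 44, 43}
send next → 58; now {50, 44, 43}
send next → 50; now {44, 43}
insert 64 → {64, 44, 43}
send next → 64; now {44, 43}
send next → 44; now {43}
insert 57 → {57, 43}
send next → 57; now {43}

priority queue: 49, 59, 47, 71, 70, 58, 50, 64, 44, 57; FIFO queue: 49 → 47 → 59 → 50 → 71 → 58 → 44 → 43 → 70 → 64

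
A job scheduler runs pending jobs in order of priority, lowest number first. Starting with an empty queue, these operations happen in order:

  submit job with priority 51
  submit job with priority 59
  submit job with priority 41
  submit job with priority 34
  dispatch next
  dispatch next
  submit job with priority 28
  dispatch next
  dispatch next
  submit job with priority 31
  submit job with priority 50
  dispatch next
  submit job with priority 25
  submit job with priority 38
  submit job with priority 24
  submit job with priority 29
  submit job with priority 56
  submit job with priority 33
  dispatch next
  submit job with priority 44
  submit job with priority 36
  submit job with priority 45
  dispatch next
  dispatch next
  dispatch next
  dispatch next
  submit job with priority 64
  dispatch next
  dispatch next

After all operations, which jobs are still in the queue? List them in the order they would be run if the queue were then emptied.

45 → 50 → 56 → 59 → 64

insert 51 → {51}
insert 59 → {51, 59}
insert 41 → {41, 51, 59}
insert 34 → {34, 41, 51, 59}
dispatch next → 34; now {41, 51, 59}
dispatch next → 41; now {51, 59}
insert 28 → {28, 51, 59}
dispatch next → 28; now {51, 59}
dispatch next → 51; now {59}
insert 31 → {31, 59}
insert 50 → {31, 50, 59}
dispatch next → 31; now {50, 59}
insert 25 → {25, 50, 59}
insert 38 → {25, 38, 50, 59}
insert 24 → {24, 25, 38, 50, 59}
insert 29 → {24, 25, 29, 38, 50, 59}
insert 56 → {24, 25, 29, 38, 50, 56, 59}
insert 33 → {24, 25, 29, 33, 38, 50, 56, 59}
dispatch next → 24; now {25, 29, 33, 38, 50, 56, 59}
insert 44 → {25, 29, 33, 38, 44, 50, 56, 59}
insert 36 → {25, 29, 33, 36, 38, 44, 50, 56, 59}
insert 45 → {25, 29, 33, 36, 38, 44, 45, 50, 56, 59}
dispatch next → 25; now {29, 33, 36, 38, 44, 45, 50, 56, 59}
dispatch next → 29; now {33, 36, 38, 44, 45, 50, 56, 59}
dispatch next → 33; now {36, 38, 44, 45, 50, 56, 59}
dispatch next → 36; now {38, 44, 45, 50, 56, 59}
insert 64 → {38, 44, 45, 50, 56, 59, 64}
dispatch next → 38; now {44, 45, 50, 56, 59, 64}
dispatch next → 44; now {45, 50, 56, 59, 64}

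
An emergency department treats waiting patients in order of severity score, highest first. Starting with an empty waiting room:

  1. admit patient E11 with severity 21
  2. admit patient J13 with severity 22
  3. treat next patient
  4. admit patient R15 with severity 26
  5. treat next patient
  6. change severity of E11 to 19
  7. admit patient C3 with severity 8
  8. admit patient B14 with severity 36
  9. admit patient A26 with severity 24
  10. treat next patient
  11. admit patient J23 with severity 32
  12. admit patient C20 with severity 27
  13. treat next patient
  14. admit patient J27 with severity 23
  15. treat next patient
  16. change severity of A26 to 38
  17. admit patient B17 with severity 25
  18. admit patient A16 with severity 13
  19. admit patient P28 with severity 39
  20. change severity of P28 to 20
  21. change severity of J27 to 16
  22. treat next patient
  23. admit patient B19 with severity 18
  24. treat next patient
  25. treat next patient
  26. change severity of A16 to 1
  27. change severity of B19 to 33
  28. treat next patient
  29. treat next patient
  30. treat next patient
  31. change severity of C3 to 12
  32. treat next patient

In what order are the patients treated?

add E11 (severity 21) → {E11:21}
add J13 (severity 22) → {J13:22, E11:21}
treat next patient → J13; now {E11:21}
add R15 (severity 26) → {R15:26, E11:21}
treat next patient → R15; now {E11:21}
update E11 to severity 19 → {E11:19}
add C3 (severity 8) → {E11:19, C3:8}
add B14 (severity 36) → {B14:36, E11:19, C3:8}
add A26 (severity 24) → {B14:36, A26:24, E11:19, C3:8}
treat next patient → B14; now {A26:24, E11:19, C3:8}
add J23 (severity 32) → {J23:32, A26:24, E11:19, C3:8}
add C20 (severity 27) → {J23:32, C20:27, A26:24, E11:19, C3:8}
treat next patient → J23; now {C20:27, A26:24, E11:19, C3:8}
add J27 (severity 23) → {C20:27, A26:24, J27:23, E11:19, C3:8}
treat next patient → C20; now {A26:24, J27:23, E11:19, C3:8}
update A26 to severity 38 → {A26:38, J27:23, E11:19, C3:8}
add B17 (severity 25) → {A26:38, B17:25, J27:23, E11:19, C3:8}
add A16 (severity 13) → {A26:38, B17:25, J27:23, E11:19, A16:13, C3:8}
add P28 (severity 39) → {P28:39, A26:38, B17:25, J27:23, E11:19, A16:13, C3:8}
update P28 to severity 20 → {A26:38, B17:25, J27:23, P28:20, E11:19, A16:13, C3:8}
update J27 to severity 16 → {A26:38, B17:25, P28:20, E11:19, J27:16, A16:13, C3:8}
treat next patient → A26; now {B17:25, P28:20, E11:19, J27:16, A16:13, C3:8}
add B19 (severity 18) → {B17:25, P28:20, E11:19, B19:18, J27:16, A16:13, C3:8}
treat next patient → B17; now {P28:20, E11:19, B19:18, J27:16, A16:13, C3:8}
treat next patient → P28; now {E11:19, B19:18, J27:16, A16:13, C3:8}
update A16 to severity 1 → {E11:19, B19:18, J27:16, C3:8, A16:1}
update B19 to severity 33 → {B19:33, E11:19, J27:16, C3:8, A16:1}
treat next patient → B19; now {E11:19, J27:16, C3:8, A16:1}
treat next patient → E11; now {J27:16, C3:8, A16:1}
treat next patient → J27; now {C3:8, A16:1}
update C3 to severity 12 → {C3:12, A16:1}
treat next patient → C3; now {A16:1}

J13, R15, B14, J23, C20, A26, B17, P28, B19, E11, J27, C3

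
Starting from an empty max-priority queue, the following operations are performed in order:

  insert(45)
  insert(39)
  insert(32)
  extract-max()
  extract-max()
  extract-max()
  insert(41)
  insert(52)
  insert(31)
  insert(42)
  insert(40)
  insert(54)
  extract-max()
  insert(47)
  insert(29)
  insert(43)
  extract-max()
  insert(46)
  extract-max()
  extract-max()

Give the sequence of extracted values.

45, 39, 32, 54, 52, 47, 46

insert 45 → {45}
insert 39 → {45, 39}
insert 32 → {45, 39, 32}
extract-max → 45; now {39, 32}
extract-max → 39; now {32}
extract-max → 32; now {}
insert 41 → {41}
insert 52 → {52, 41}
insert 31 → {52, 41, 31}
insert 42 → {52, 42, 41, 31}
insert 40 → {52, 42, 41, 40, 31}
insert 54 → {54, 52, 42, 41, 40, 31}
extract-max → 54; now {52, 42, 41, 40, 31}
insert 47 → {52, 47, 42, 41, 40, 31}
insert 29 → {52, 47, 42, 41, 40, 31, 29}
insert 43 → {52, 47, 43, 42, 41, 40, 31, 29}
extract-max → 52; now {47, 43, 42, 41, 40, 31, 29}
insert 46 → {47, 46, 43, 42, 41, 40, 31, 29}
extract-max → 47; now {46, 43, 42, 41, 40, 31, 29}
extract-max → 46; now {43, 42, 41, 40, 31, 29}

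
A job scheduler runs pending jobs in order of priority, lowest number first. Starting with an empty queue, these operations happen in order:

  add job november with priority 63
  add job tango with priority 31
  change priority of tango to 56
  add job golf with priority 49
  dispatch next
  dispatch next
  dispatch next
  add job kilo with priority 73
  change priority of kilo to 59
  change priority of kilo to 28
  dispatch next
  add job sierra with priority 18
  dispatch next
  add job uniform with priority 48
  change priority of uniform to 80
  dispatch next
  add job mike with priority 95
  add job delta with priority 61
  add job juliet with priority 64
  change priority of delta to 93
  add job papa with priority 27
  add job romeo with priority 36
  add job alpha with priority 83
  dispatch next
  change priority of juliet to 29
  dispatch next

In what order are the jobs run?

add november (priority 63) → {november:63}
add tango (priority 31) → {tango:31, november:63}
update tango to priority 56 → {tango:56, november:63}
add golf (priority 49) → {golf:49, tango:56, november:63}
dispatch next → golf; now {tango:56, november:63}
dispatch next → tango; now {november:63}
dispatch next → november; now {}
add kilo (priority 73) → {kilo:73}
update kilo to priority 59 → {kilo:59}
update kilo to priority 28 → {kilo:28}
dispatch next → kilo; now {}
add sierra (priority 18) → {sierra:18}
dispatch next → sierra; now {}
add uniform (priority 48) → {uniform:48}
update uniform to priority 80 → {uniform:80}
dispatch next → uniform; now {}
add mike (priority 95) → {mike:95}
add delta (priority 61) → {delta:61, mike:95}
add juliet (priority 64) → {delta:61, juliet:64, mike:95}
update delta to priority 93 → {juliet:64, delta:93, mike:95}
add papa (priority 27) → {papa:27, juliet:64, delta:93, mike:95}
add romeo (priority 36) → {papa:27, romeo:36, juliet:64, delta:93, mike:95}
add alpha (priority 83) → {papa:27, romeo:36, juliet:64, alpha:83, delta:93, mike:95}
dispatch next → papa; now {romeo:36, juliet:64, alpha:83, delta:93, mike:95}
update juliet to priority 29 → {juliet:29, romeo:36, alpha:83, delta:93, mike:95}
dispatch next → juliet; now {romeo:36, alpha:83, delta:93, mike:95}

golf → tango → november → kilo → sierra → uniform → papa → juliet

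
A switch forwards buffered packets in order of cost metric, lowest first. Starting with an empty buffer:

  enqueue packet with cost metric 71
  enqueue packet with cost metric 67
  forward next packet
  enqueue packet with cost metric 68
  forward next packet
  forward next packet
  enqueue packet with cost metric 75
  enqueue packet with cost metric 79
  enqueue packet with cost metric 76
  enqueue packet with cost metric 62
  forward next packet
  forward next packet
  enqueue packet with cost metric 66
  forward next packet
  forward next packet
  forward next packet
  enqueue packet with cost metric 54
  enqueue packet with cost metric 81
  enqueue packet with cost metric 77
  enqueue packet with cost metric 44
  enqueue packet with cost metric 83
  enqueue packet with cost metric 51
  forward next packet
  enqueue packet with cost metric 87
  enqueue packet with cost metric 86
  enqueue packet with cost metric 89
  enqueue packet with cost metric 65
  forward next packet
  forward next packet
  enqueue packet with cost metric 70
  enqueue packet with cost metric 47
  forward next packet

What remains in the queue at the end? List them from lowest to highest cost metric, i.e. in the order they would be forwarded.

[65, 70, 77, 81, 83, 86, 87, 89]

insert 71 → {71}
insert 67 → {67, 71}
forward next packet → 67; now {71}
insert 68 → {68, 71}
forward next packet → 68; now {71}
forward next packet → 71; now {}
insert 75 → {75}
insert 79 → {75, 79}
insert 76 → {75, 76, 79}
insert 62 → {62, 75, 76, 79}
forward next packet → 62; now {75, 76, 79}
forward next packet → 75; now {76, 79}
insert 66 → {66, 76, 79}
forward next packet → 66; now {76, 79}
forward next packet → 76; now {79}
forward next packet → 79; now {}
insert 54 → {54}
insert 81 → {54, 81}
insert 77 → {54, 77, 81}
insert 44 → {44, 54, 77, 81}
insert 83 → {44, 54, 77, 81, 83}
insert 51 → {44, 51, 54, 77, 81, 83}
forward next packet → 44; now {51, 54, 77, 81, 83}
insert 87 → {51, 54, 77, 81, 83, 87}
insert 86 → {51, 54, 77, 81, 83, 86, 87}
insert 89 → {51, 54, 77, 81, 83, 86, 87, 89}
insert 65 → {51, 54, 65, 77, 81, 83, 86, 87, 89}
forward next packet → 51; now {54, 65, 77, 81, 83, 86, 87, 89}
forward next packet → 54; now {65, 77, 81, 83, 86, 87, 89}
insert 70 → {65, 70, 77, 81, 83, 86, 87, 89}
insert 47 → {47, 65, 70, 77, 81, 83, 86, 87, 89}
forward next packet → 47; now {65, 70, 77, 81, 83, 86, 87, 89}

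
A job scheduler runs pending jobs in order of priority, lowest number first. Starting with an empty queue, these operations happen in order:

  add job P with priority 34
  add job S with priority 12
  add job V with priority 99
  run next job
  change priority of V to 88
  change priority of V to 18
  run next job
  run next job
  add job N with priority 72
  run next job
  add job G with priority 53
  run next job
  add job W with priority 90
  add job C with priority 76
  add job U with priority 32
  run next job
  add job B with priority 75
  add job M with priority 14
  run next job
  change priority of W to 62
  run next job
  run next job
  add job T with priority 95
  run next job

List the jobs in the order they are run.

S → V → P → N → G → U → M → W → B → C

add P (priority 34) → {P:34}
add S (priority 12) → {S:12, P:34}
add V (priority 99) → {S:12, P:34, V:99}
run next job → S; now {P:34, V:99}
update V to priority 88 → {P:34, V:88}
update V to priority 18 → {V:18, P:34}
run next job → V; now {P:34}
run next job → P; now {}
add N (priority 72) → {N:72}
run next job → N; now {}
add G (priority 53) → {G:53}
run next job → G; now {}
add W (priority 90) → {W:90}
add C (priority 76) → {C:76, W:90}
add U (priority 32) → {U:32, C:76, W:90}
run next job → U; now {C:76, W:90}
add B (priority 75) → {B:75, C:76, W:90}
add M (priority 14) → {M:14, B:75, C:76, W:90}
run next job → M; now {B:75, C:76, W:90}
update W to priority 62 → {W:62, B:75, C:76}
run next job → W; now {B:75, C:76}
run next job → B; now {C:76}
add T (priority 95) → {C:76, T:95}
run next job → C; now {T:95}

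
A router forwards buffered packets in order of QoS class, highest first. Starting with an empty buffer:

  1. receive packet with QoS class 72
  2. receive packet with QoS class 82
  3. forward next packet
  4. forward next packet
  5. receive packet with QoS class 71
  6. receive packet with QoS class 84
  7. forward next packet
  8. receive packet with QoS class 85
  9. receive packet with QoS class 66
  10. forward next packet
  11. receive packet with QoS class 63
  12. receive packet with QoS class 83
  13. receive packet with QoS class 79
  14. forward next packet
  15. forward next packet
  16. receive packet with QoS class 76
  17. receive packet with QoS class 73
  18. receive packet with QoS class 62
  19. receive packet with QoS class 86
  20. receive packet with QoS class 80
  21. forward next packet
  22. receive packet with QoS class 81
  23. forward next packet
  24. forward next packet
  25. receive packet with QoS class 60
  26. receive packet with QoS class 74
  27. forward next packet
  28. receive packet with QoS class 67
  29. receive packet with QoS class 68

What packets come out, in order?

[82, 72, 84, 85, 83, 79, 86, 81, 80, 76]

insert 72 → {72}
insert 82 → {82, 72}
forward next packet → 82; now {72}
forward next packet → 72; now {}
insert 71 → {71}
insert 84 → {84, 71}
forward next packet → 84; now {71}
insert 85 → {85, 71}
insert 66 → {85, 71, 66}
forward next packet → 85; now {71, 66}
insert 63 → {71, 66, 63}
insert 83 → {83, 71, 66, 63}
insert 79 → {83, 79, 71, 66, 63}
forward next packet → 83; now {79, 71, 66, 63}
forward next packet → 79; now {71, 66, 63}
insert 76 → {76, 71, 66, 63}
insert 73 → {76, 73, 71, 66, 63}
insert 62 → {76, 73, 71, 66, 63, 62}
insert 86 → {86, 76, 73, 71, 66, 63, 62}
insert 80 → {86, 80, 76, 73, 71, 66, 63, 62}
forward next packet → 86; now {80, 76, 73, 71, 66, 63, 62}
insert 81 → {81, 80, 76, 73, 71, 66, 63, 62}
forward next packet → 81; now {80, 76, 73, 71, 66, 63, 62}
forward next packet → 80; now {76, 73, 71, 66, 63, 62}
insert 60 → {76, 73, 71, 66, 63, 62, 60}
insert 74 → {76, 74, 73, 71, 66, 63, 62, 60}
forward next packet → 76; now {74, 73, 71, 66, 63, 62, 60}
insert 67 → {74, 73, 71, 67, 66, 63, 62, 60}
insert 68 → {74, 73, 71, 68, 67, 66, 63, 62, 60}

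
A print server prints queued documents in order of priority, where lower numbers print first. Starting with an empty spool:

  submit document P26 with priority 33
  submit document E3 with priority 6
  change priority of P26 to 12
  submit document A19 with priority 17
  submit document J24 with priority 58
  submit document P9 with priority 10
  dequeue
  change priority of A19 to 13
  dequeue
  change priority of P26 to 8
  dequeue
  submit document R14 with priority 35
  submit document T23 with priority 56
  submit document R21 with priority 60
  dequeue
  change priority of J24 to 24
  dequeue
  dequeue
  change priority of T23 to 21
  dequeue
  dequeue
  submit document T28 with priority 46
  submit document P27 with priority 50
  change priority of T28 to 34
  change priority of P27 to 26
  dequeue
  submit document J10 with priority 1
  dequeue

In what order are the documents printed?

E3 → P9 → P26 → A19 → J24 → R14 → T23 → R21 → P27 → J10

add P26 (priority 33) → {P26:33}
add E3 (priority 6) → {E3:6, P26:33}
update P26 to priority 12 → {E3:6, P26:12}
add A19 (priority 17) → {E3:6, P26:12, A19:17}
add J24 (priority 58) → {E3:6, P26:12, A19:17, J24:58}
add P9 (priority 10) → {E3:6, P9:10, P26:12, A19:17, J24:58}
dequeue → E3; now {P9:10, P26:12, A19:17, J24:58}
update A19 to priority 13 → {P9:10, P26:12, A19:13, J24:58}
dequeue → P9; now {P26:12, A19:13, J24:58}
update P26 to priority 8 → {P26:8, A19:13, J24:58}
dequeue → P26; now {A19:13, J24:58}
add R14 (priority 35) → {A19:13, R14:35, J24:58}
add T23 (priority 56) → {A19:13, R14:35, T23:56, J24:58}
add R21 (priority 60) → {A19:13, R14:35, T23:56, J24:58, R21:60}
dequeue → A19; now {R14:35, T23:56, J24:58, R21:60}
update J24 to priority 24 → {J24:24, R14:35, T23:56, R21:60}
dequeue → J24; now {R14:35, T23:56, R21:60}
dequeue → R14; now {T23:56, R21:60}
update T23 to priority 21 → {T23:21, R21:60}
dequeue → T23; now {R21:60}
dequeue → R21; now {}
add T28 (priority 46) → {T28:46}
add P27 (priority 50) → {T28:46, P27:50}
update T28 to priority 34 → {T28:34, P27:50}
update P27 to priority 26 → {P27:26, T28:34}
dequeue → P27; now {T28:34}
add J10 (priority 1) → {J10:1, T28:34}
dequeue → J10; now {T28:34}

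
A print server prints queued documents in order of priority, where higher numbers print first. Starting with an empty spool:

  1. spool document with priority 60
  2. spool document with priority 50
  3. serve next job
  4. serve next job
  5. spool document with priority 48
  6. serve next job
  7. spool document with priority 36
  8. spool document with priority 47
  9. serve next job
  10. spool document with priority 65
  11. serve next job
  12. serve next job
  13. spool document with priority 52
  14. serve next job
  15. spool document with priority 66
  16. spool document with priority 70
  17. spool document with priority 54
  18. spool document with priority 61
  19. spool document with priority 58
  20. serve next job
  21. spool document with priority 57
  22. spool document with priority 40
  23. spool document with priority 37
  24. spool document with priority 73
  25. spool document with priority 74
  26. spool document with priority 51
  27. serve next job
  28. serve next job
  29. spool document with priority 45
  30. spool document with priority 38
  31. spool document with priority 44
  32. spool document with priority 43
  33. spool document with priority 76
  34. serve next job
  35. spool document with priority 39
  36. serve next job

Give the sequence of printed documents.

insert 60 → {60}
insert 50 → {60, 50}
serve next job → 60; now {50}
serve next job → 50; now {}
insert 48 → {48}
serve next job → 48; now {}
insert 36 → {36}
insert 47 → {47, 36}
serve next job → 47; now {36}
insert 65 → {65, 36}
serve next job → 65; now {36}
serve next job → 36; now {}
insert 52 → {52}
serve next job → 52; now {}
insert 66 → {66}
insert 70 → {70, 66}
insert 54 → {70, 66, 54}
insert 61 → {70, 66, 61, 54}
insert 58 → {70, 66, 61, 58, 54}
serve next job → 70; now {66, 61, 58, 54}
insert 57 → {66, 61, 58, 57, 54}
insert 40 → {66, 61, 58, 57, 54, 40}
insert 37 → {66, 61, 58, 57, 54, 40, 37}
insert 73 → {73, 66, 61, 58, 57, 54, 40, 37}
insert 74 → {74, 73, 66, 61, 58, 57, 54, 40, 37}
insert 51 → {74, 73, 66, 61, 58, 57, 54, 51, 40, 37}
serve next job → 74; now {73, 66, 61, 58, 57, 54, 51, 40, 37}
serve next job → 73; now {66, 61, 58, 57, 54, 51, 40, 37}
insert 45 → {66, 61, 58, 57, 54, 51, 45, 40, 37}
insert 38 → {66, 61, 58, 57, 54, 51, 45, 40, 38, 37}
insert 44 → {66, 61, 58, 57, 54, 51, 45, 44, 40, 38, 37}
insert 43 → {66, 61, 58, 57, 54, 51, 45, 44, 43, 40, 38, 37}
insert 76 → {76, 66, 61, 58, 57, 54, 51, 45, 44, 43, 40, 38, 37}
serve next job → 76; now {66, 61, 58, 57, 54, 51, 45, 44, 43, 40, 38, 37}
insert 39 → {66, 61, 58, 57, 54, 51, 45, 44, 43, 40, 39, 38, 37}
serve next job → 66; now {61, 58, 57, 54, 51, 45, 44, 43, 40, 39, 38, 37}

[60, 50, 48, 47, 65, 36, 52, 70, 74, 73, 76, 66]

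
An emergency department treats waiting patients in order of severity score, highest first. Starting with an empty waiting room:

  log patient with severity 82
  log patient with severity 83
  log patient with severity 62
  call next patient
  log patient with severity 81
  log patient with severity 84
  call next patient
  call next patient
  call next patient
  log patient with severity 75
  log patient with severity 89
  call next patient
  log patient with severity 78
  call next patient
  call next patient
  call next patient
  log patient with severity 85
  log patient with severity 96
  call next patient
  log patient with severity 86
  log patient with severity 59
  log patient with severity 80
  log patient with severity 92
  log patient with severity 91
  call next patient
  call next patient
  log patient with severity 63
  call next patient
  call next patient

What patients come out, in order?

insert 82 → {82}
insert 83 → {83, 82}
insert 62 → {83, 82, 62}
call next patient → 83; now {82, 62}
insert 81 → {82, 81, 62}
insert 84 → {84, 82, 81, 62}
call next patient → 84; now {82, 81, 62}
call next patient → 82; now {81, 62}
call next patient → 81; now {62}
insert 75 → {75, 62}
insert 89 → {89, 75, 62}
call next patient → 89; now {75, 62}
insert 78 → {78, 75, 62}
call next patient → 78; now {75, 62}
call next patient → 75; now {62}
call next patient → 62; now {}
insert 85 → {85}
insert 96 → {96, 85}
call next patient → 96; now {85}
insert 86 → {86, 85}
insert 59 → {86, 85, 59}
insert 80 → {86, 85, 80, 59}
insert 92 → {92, 86, 85, 80, 59}
insert 91 → {92, 91, 86, 85, 80, 59}
call next patient → 92; now {91, 86, 85, 80, 59}
call next patient → 91; now {86, 85, 80, 59}
insert 63 → {86, 85, 80, 63, 59}
call next patient → 86; now {85, 80, 63, 59}
call next patient → 85; now {80, 63, 59}

83, 84, 82, 81, 89, 78, 75, 62, 96, 92, 91, 86, 85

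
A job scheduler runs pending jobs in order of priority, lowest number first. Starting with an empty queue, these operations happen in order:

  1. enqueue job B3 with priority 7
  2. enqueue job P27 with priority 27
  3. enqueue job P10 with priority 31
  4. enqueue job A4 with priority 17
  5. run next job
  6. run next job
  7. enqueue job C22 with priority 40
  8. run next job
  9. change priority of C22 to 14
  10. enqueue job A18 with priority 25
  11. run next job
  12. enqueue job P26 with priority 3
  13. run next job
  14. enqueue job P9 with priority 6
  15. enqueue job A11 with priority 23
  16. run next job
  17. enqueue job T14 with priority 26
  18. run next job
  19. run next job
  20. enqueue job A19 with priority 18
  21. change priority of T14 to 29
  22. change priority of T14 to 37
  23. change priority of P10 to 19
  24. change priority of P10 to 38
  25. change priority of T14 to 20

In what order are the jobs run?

add B3 (priority 7) → {B3:7}
add P27 (priority 27) → {B3:7, P27:27}
add P10 (priority 31) → {B3:7, P27:27, P10:31}
add A4 (priority 17) → {B3:7, A4:17, P27:27, P10:31}
run next job → B3; now {A4:17, P27:27, P10:31}
run next job → A4; now {P27:27, P10:31}
add C22 (priority 40) → {P27:27, P10:31, C22:40}
run next job → P27; now {P10:31, C22:40}
update C22 to priority 14 → {C22:14, P10:31}
add A18 (priority 25) → {C22:14, A18:25, P10:31}
run next job → C22; now {A18:25, P10:31}
add P26 (priority 3) → {P26:3, A18:25, P10:31}
run next job → P26; now {A18:25, P10:31}
add P9 (priority 6) → {P9:6, A18:25, P10:31}
add A11 (priority 23) → {P9:6, A11:23, A18:25, P10:31}
run next job → P9; now {A11:23, A18:25, P10:31}
add T14 (priority 26) → {A11:23, A18:25, T14:26, P10:31}
run next job → A11; now {A18:25, T14:26, P10:31}
run next job → A18; now {T14:26, P10:31}
add A19 (priority 18) → {A19:18, T14:26, P10:31}
update T14 to priority 29 → {A19:18, T14:29, P10:31}
update T14 to priority 37 → {A19:18, P10:31, T14:37}
update P10 to priority 19 → {A19:18, P10:19, T14:37}
update P10 to priority 38 → {A19:18, T14:37, P10:38}
update T14 to priority 20 → {A19:18, T14:20, P10:38}

B3, A4, P27, C22, P26, P9, A11, A18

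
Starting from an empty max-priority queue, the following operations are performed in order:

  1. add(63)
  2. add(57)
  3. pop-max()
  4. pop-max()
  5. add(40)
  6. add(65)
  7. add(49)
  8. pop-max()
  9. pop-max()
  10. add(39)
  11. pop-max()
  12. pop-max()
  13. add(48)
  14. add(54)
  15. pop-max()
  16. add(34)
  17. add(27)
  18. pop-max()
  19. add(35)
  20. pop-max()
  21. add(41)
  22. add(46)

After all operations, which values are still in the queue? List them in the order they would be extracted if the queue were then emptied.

insert 63 → {63}
insert 57 → {63, 57}
pop-max → 63; now {57}
pop-max → 57; now {}
insert 40 → {40}
insert 65 → {65, 40}
insert 49 → {65, 49, 40}
pop-max → 65; now {49, 40}
pop-max → 49; now {40}
insert 39 → {40, 39}
pop-max → 40; now {39}
pop-max → 39; now {}
insert 48 → {48}
insert 54 → {54, 48}
pop-max → 54; now {48}
insert 34 → {48, 34}
insert 27 → {48, 34, 27}
pop-max → 48; now {34, 27}
insert 35 → {35, 34, 27}
pop-max → 35; now {34, 27}
insert 41 → {41, 34, 27}
insert 46 → {46, 41, 34, 27}

46, 41, 34, 27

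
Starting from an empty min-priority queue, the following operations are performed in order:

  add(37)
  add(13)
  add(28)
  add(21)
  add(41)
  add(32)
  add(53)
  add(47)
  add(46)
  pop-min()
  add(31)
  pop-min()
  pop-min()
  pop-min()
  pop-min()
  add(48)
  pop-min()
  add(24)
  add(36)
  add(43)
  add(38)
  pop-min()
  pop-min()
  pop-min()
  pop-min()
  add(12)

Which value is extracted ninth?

38

insert 37 → {37}
insert 13 → {13, 37}
insert 28 → {13, 28, 37}
insert 21 → {13, 21, 28, 37}
insert 41 → {13, 21, 28, 37, 41}
insert 32 → {13, 21, 28, 32, 37, 41}
insert 53 → {13, 21, 28, 32, 37, 41, 53}
insert 47 → {13, 21, 28, 32, 37, 41, 47, 53}
insert 46 → {13, 21, 28, 32, 37, 41, 46, 47, 53}
pop-min → 13; now {21, 28, 32, 37, 41, 46, 47, 53}
insert 31 → {21, 28, 31, 32, 37, 41, 46, 47, 53}
pop-min → 21; now {28, 31, 32, 37, 41, 46, 47, 53}
pop-min → 28; now {31, 32, 37, 41, 46, 47, 53}
pop-min → 31; now {32, 37, 41, 46, 47, 53}
pop-min → 32; now {37, 41, 46, 47, 53}
insert 48 → {37, 41, 46, 47, 48, 53}
pop-min → 37; now {41, 46, 47, 48, 53}
insert 24 → {24, 41, 46, 47, 48, 53}
insert 36 → {24, 36, 41, 46, 47, 48, 53}
insert 43 → {24, 36, 41, 43, 46, 47, 48, 53}
insert 38 → {24, 36, 38, 41, 43, 46, 47, 48, 53}
pop-min → 24; now {36, 38, 41, 43, 46, 47, 48, 53}
pop-min → 36; now {38, 41, 43, 46, 47, 48, 53}
pop-min → 38; now {41, 43, 46, 47, 48, 53}
pop-min → 41; now {43, 46, 47, 48, 53}
insert 12 → {12, 43, 46, 47, 48, 53}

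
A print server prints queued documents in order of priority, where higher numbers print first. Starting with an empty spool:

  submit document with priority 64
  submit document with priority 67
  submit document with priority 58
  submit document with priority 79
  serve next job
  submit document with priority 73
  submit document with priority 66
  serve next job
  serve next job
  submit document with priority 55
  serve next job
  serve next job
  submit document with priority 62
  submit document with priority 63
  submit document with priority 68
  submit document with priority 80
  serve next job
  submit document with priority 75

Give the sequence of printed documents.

insert 64 → {64}
insert 67 → {67, 64}
insert 58 → {67, 64, 58}
insert 79 → {79, 67, 64, 58}
serve next job → 79; now {67, 64, 58}
insert 73 → {73, 67, 64, 58}
insert 66 → {73, 67, 66, 64, 58}
serve next job → 73; now {67, 66, 64, 58}
serve next job → 67; now {66, 64, 58}
insert 55 → {66, 64, 58, 55}
serve next job → 66; now {64, 58, 55}
serve next job → 64; now {58, 55}
insert 62 → {62, 58, 55}
insert 63 → {63, 62, 58, 55}
insert 68 → {68, 63, 62, 58, 55}
insert 80 → {80, 68, 63, 62, 58, 55}
serve next job → 80; now {68, 63, 62, 58, 55}
insert 75 → {75, 68, 63, 62, 58, 55}

79, 73, 67, 66, 64, 80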